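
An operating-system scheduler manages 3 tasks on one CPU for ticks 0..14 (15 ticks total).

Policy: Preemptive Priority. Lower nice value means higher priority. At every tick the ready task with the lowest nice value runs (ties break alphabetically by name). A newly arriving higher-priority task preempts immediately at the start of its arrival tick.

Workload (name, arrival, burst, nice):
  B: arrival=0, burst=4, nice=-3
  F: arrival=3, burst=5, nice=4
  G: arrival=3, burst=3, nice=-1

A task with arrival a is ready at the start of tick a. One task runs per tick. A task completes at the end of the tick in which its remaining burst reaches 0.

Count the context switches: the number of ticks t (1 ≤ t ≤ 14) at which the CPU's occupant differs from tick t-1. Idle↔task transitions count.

t=0: ready={B} → run B
t=1: ready={B} → run B
t=2: ready={B} → run B
t=3: ready={B,F,G} → run B
t=4: ready={F,G} → run G
t=5: ready={F,G} → run G
t=6: ready={F,G} → run G
t=7: ready={F} → run F
t=8: ready={F} → run F
t=9: ready={F} → run F
t=10: ready={F} → run F
t=11: ready={F} → run F
t=12: (idle)
t=13: (idle)
t=14: (idle)

context switches = 3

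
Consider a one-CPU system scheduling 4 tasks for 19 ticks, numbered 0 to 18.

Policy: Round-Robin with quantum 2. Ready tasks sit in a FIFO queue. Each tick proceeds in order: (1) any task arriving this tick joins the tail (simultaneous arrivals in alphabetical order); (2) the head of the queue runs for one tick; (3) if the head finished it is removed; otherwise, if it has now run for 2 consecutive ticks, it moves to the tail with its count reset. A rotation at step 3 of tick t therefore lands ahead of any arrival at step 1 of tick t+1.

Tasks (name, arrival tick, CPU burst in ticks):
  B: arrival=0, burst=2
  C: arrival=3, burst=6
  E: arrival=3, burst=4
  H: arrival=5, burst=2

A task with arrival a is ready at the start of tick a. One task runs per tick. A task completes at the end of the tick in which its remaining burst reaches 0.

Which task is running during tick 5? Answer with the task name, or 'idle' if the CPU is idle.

running at tick 5 = E

t=0: queue=[B] q_used=0 → run B
t=1: queue=[B] q_used=1 → run B
t=2: (idle)
t=3: queue=[C,E] q_used=0 → run C
t=4: queue=[C,E] q_used=1 → run C
t=5: queue=[E,C,H] q_used=0 → run E
t=6: queue=[E,C,H] q_used=1 → run E
t=7: queue=[C,H,E] q_used=0 → run C
t=8: queue=[C,H,E] q_used=1 → run C
t=9: queue=[H,E,C] q_used=0 → run H
t=10: queue=[H,E,C] q_used=1 → run H
t=11: queue=[E,C] q_used=0 → run E
t=12: queue=[E,C] q_used=1 → run E
t=13: queue=[C] q_used=0 → run C
t=14: queue=[C] q_used=1 → run C
t=15: (idle)
t=16: (idle)
t=17: (idle)
t=18: (idle)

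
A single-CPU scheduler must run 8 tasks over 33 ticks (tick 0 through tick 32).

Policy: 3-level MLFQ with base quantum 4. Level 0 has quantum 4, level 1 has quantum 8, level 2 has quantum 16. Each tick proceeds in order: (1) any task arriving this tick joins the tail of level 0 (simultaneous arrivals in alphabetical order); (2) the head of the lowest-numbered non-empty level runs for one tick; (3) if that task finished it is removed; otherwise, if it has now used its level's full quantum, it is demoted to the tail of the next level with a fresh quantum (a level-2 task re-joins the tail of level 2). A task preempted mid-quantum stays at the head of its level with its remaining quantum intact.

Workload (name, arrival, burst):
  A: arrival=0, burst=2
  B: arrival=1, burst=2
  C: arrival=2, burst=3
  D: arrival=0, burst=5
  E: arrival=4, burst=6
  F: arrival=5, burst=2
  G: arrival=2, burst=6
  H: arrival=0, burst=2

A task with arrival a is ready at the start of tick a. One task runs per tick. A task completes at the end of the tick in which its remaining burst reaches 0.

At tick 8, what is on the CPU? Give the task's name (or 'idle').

t=0: L0/L1/L2 = ADH/-/- → run A
t=1: L0/L1/L2 = ADHB/-/- → run A
t=2: L0/L1/L2 = DHBCG/-/- → run D
t=3: L0/L1/L2 = DHBCG/-/- → run D
t=4: L0/L1/L2 = DHBCGE/-/- → run D
t=5: L0/L1/L2 = DHBCGEF/-/- → run D
t=6: L0/L1/L2 = HBCGEF/D/- → run H
t=7: L0/L1/L2 = HBCGEF/D/- → run H
t=8: L0/L1/L2 = BCGEF/D/- → run B
t=9: L0/L1/L2 = BCGEF/D/- → run B
t=10: L0/L1/L2 = CGEF/D/- → run C
t=11: L0/L1/L2 = CGEF/D/- → run C
t=12: L0/L1/L2 = CGEF/D/- → run C
t=13: L0/L1/L2 = GEF/D/- → run G
t=14: L0/L1/L2 = GEF/D/- → run G
t=15: L0/L1/L2 = GEF/D/- → run G
t=16: L0/L1/L2 = GEF/D/- → run G
t=17: L0/L1/L2 = EF/DG/- → run E
t=18: L0/L1/L2 = EF/DG/- → run E
t=19: L0/L1/L2 = EF/DG/- → run E
t=20: L0/L1/L2 = EF/DG/- → run E
t=21: L0/L1/L2 = F/DGE/- → run F
t=22: L0/L1/L2 = F/DGE/- → run F
t=23: L0/L1/L2 = -/DGE/- → run D
t=24: L0/L1/L2 = -/GE/- → run G
t=25: L0/L1/L2 = -/GE/- → run G
t=26: L0/L1/L2 = -/E/- → run E
t=27: L0/L1/L2 = -/E/- → run E
t=28: (idle)
t=29: (idle)
t=30: (idle)
t=31: (idle)
t=32: (idle)

running at tick 8 = B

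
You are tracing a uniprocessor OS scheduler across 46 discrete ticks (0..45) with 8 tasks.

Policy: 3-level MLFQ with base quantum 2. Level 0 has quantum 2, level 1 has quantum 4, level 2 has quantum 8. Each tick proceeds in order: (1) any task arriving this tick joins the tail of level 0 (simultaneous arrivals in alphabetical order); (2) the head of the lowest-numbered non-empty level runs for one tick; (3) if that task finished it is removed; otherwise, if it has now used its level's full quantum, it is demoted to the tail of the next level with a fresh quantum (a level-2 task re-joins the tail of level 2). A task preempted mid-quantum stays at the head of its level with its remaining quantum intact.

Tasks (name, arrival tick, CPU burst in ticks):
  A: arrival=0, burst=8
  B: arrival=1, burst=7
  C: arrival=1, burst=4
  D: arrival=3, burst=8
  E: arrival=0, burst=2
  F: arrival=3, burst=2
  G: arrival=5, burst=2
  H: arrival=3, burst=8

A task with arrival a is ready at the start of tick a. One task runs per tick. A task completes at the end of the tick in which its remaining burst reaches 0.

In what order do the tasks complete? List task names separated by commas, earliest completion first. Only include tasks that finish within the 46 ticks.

completion order = E, F, G, C, A, B, D, H

t=0: L0/L1/L2 = AE/-/- → run A
t=1: L0/L1/L2 = AEBC/-/- → run A
t=2: L0/L1/L2 = EBC/A/- → run E
t=3: L0/L1/L2 = EBCDFH/A/- → run E
t=4: L0/L1/L2 = BCDFH/A/- → run B
t=5: L0/L1/L2 = BCDFHG/A/- → run B
t=6: L0/L1/L2 = CDFHG/AB/- → run C
t=7: L0/L1/L2 = CDFHG/AB/- → run C
t=8: L0/L1/L2 = DFHG/ABC/- → run D
t=9: L0/L1/L2 = DFHG/ABC/- → run D
t=10: L0/L1/L2 = FHG/ABCD/- → run F
t=11: L0/L1/L2 = FHG/ABCD/- → run F
t=12: L0/L1/L2 = HG/ABCD/- → run H
t=13: L0/L1/L2 = HG/ABCD/- → run H
t=14: L0/L1/L2 = G/ABCDH/- → run G
t=15: L0/L1/L2 = G/ABCDH/- → run G
t=16: L0/L1/L2 = -/ABCDH/- → run A
t=17: L0/L1/L2 = -/ABCDH/- → run A
t=18: L0/L1/L2 = -/ABCDH/- → run A
t=19: L0/L1/L2 = -/ABCDH/- → run A
t=20: L0/L1/L2 = -/BCDH/A → run B
t=21: L0/L1/L2 = -/BCDH/A → run B
t=22: L0/L1/L2 = -/BCDH/A → run B
t=23: L0/L1/L2 = -/BCDH/A → run B
t=24: L0/L1/L2 = -/CDH/AB → run C
t=25: L0/L1/L2 = -/CDH/AB → run C
t=26: L0/L1/L2 = -/DH/AB → run D
t=27: L0/L1/L2 = -/DH/AB → run D
t=28: L0/L1/L2 = -/DH/AB → run D
t=29: L0/L1/L2 = -/DH/AB → run D
t=30: L0/L1/L2 = -/H/ABD → run H
t=31: L0/L1/L2 = -/H/ABD → run H
t=32: L0/L1/L2 = -/H/ABD → run H
t=33: L0/L1/L2 = -/H/ABD → run H
t=34: L0/L1/L2 = -/-/ABDH → run A
t=35: L0/L1/L2 = -/-/ABDH → run A
t=36: L0/L1/L2 = -/-/BDH → run B
t=37: L0/L1/L2 = -/-/DH → run D
t=38: L0/L1/L2 = -/-/DH → run D
t=39: L0/L1/L2 = -/-/H → run H
t=40: L0/L1/L2 = -/-/H → run H
t=41: (idle)
t=42: (idle)
t=43: (idle)
t=44: (idle)
t=45: (idle)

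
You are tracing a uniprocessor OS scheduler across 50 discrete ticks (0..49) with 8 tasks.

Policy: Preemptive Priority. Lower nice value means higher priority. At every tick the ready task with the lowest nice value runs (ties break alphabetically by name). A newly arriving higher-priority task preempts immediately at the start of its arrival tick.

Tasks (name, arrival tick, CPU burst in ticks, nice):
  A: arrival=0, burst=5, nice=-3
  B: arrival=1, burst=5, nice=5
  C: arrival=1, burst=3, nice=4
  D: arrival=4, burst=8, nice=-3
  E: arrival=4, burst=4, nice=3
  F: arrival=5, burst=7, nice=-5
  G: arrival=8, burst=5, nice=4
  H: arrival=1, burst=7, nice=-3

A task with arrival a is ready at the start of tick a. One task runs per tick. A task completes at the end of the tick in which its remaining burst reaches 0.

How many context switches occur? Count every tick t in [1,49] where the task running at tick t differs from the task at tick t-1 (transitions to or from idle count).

context switches = 8

t=0: ready={A} → run A
t=1: ready={A,B,C,H} → run A
t=2: ready={A,B,C,H} → run A
t=3: ready={A,B,C,H} → run A
t=4: ready={A,B,C,D,E,H} → run A
t=5: ready={B,C,D,E,F,H} → run F
t=6: ready={B,C,D,E,F,H} → run F
t=7: ready={B,C,D,E,F,H} → run F
t=8: ready={B,C,D,E,F,G,H} → run F
t=9: ready={B,C,D,E,F,G,H} → run F
t=10: ready={B,C,D,E,F,G,H} → run F
t=11: ready={B,C,D,E,F,G,H} → run F
t=12: ready={B,C,D,E,G,H} → run D
t=13: ready={B,C,D,E,G,H} → run D
t=14: ready={B,C,D,E,G,H} → run D
t=15: ready={B,C,D,E,G,H} → run D
t=16: ready={B,C,D,E,G,H} → run D
t=17: ready={B,C,D,E,G,H} → run D
t=18: ready={B,C,D,E,G,H} → run D
t=19: ready={B,C,D,E,G,H} → run D
t=20: ready={B,C,E,G,H} → run H
t=21: ready={B,C,E,G,H} → run H
t=22: ready={B,C,E,G,H} → run H
t=23: ready={B,C,E,G,H} → run H
t=24: ready={B,C,E,G,H} → run H
t=25: ready={B,C,E,G,H} → run H
t=26: ready={B,C,E,G,H} → run H
t=27: ready={B,C,E,G} → run E
t=28: ready={B,C,E,G} → run E
t=29: ready={B,C,E,G} → run E
t=30: ready={B,C,E,G} → run E
t=31: ready={B,C,G} → run C
t=32: ready={B,C,G} → run C
t=33: ready={B,C,G} → run C
t=34: ready={B,G} → run G
t=35: ready={B,G} → run G
t=36: ready={B,G} → run G
t=37: ready={B,G} → run G
t=38: ready={B,G} → run G
t=39: ready={B} → run B
t=40: ready={B} → run B
t=41: ready={B} → run B
t=42: ready={B} → run B
t=43: ready={B} → run B
t=44: (idle)
t=45: (idle)
t=46: (idle)
t=47: (idle)
t=48: (idle)
t=49: (idle)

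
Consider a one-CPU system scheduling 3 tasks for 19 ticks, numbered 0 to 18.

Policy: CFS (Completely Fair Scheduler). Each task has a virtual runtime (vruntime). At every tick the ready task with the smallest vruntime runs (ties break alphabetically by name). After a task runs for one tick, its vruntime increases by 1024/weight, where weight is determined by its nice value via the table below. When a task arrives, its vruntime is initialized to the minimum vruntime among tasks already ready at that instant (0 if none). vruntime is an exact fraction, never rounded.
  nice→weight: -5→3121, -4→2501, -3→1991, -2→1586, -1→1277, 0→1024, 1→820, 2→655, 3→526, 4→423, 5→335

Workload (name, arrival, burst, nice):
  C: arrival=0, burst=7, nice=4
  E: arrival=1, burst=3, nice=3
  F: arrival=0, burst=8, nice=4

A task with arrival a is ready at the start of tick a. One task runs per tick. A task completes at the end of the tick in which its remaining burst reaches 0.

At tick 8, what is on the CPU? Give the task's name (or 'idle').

t=0: vr[C=0 F=0] → run C
t=1: vr[C=1024/423 E=0 F=0] → run E
t=2: vr[C=1024/423 E=512/263 F=0] → run F
t=3: vr[C=1024/423 E=512/263 F=1024/423] → run E
t=4: vr[C=1024/423 E=1024/263 F=1024/423] → run C
t=5: vr[C=2048/423 E=1024/263 F=1024/423] → run F
t=6: vr[C=2048/423 E=1024/263 F=2048/423] → run E
t=7: vr[C=2048/423 F=2048/423] → run C
t=8: vr[C=1024/141 F=2048/423] → run F
t=9: vr[C=1024/141 F=1024/141] → run C
t=10: vr[C=4096/423 F=1024/141] → run F
t=11: vr[C=4096/423 F=4096/423] → run C
t=12: vr[C=5120/423 F=4096/423] → run F
t=13: vr[C=5120/423 F=5120/423] → run C
t=14: vr[C=2048/141 F=5120/423] → run F
t=15: vr[C=2048/141 F=2048/141] → run C
t=16: vr[F=2048/141] → run F
t=17: vr[F=7168/423] → run F
t=18: (idle)

running at tick 8 = F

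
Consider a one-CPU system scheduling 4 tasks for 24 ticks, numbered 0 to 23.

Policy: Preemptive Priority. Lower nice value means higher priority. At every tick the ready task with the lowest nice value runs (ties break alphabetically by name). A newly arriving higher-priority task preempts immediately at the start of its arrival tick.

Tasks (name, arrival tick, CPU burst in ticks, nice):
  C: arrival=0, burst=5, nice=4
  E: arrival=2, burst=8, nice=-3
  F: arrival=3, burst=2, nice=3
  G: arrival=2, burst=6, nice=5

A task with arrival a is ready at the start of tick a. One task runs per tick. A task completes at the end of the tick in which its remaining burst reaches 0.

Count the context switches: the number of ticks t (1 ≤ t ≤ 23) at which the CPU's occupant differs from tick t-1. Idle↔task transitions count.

t=0: ready={C} → run C
t=1: ready={C} → run C
t=2: ready={C,E,G} → run E
t=3: ready={C,E,F,G} → run E
t=4: ready={C,E,F,G} → run E
t=5: ready={C,E,F,G} → run E
t=6: ready={C,E,F,G} → run E
t=7: ready={C,E,F,G} → run E
t=8: ready={C,E,F,G} → run E
t=9: ready={C,E,F,G} → run E
t=10: ready={C,F,G} → run F
t=11: ready={C,F,G} → run F
t=12: ready={C,G} → run C
t=13: ready={C,G} → run C
t=14: ready={C,G} → run C
t=15: ready={G} → run G
t=16: ready={G} → run G
t=17: ready={G} → run G
t=18: ready={G} → run G
t=19: ready={G} → run G
t=20: ready={G} → run G
t=21: (idle)
t=22: (idle)
t=23: (idle)

context switches = 5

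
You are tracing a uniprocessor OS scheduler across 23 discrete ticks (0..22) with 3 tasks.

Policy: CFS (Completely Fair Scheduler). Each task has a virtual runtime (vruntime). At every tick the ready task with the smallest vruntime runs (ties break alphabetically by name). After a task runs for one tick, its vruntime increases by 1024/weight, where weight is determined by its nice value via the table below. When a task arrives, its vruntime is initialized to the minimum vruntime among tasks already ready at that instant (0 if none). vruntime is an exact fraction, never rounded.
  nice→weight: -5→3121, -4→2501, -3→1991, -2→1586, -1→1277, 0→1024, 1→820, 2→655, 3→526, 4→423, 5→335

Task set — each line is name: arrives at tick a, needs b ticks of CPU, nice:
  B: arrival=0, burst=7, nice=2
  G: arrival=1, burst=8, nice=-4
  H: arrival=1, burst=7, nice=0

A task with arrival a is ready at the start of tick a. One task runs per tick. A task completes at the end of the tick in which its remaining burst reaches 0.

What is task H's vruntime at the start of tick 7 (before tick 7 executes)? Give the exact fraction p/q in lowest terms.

vruntime(H, start of tick 7) = 2334/655

t=0: vr[B=0] → run B
t=1: vr[B=1024/655 G=1024/655 H=1024/655] → run B
t=2: vr[B=2048/655 G=1024/655 H=1024/655] → run G
t=3: vr[B=2048/655 G=3231744/1638155 H=1024/655] → run H
t=4: vr[B=2048/655 G=3231744/1638155 H=1679/655] → run G
t=5: vr[B=2048/655 G=3902464/1638155 H=1679/655] → run G
t=6: vr[B=2048/655 G=4573184/1638155 H=1679/655] → run H
t=7: vr[B=2048/655 G=4573184/1638155 H=2334/655] → run G
t=8: vr[B=2048/655 G=5243904/1638155 H=2334/655] → run B
t=9: vr[B=3072/655 G=5243904/1638155 H=2334/655] → run G
t=10: vr[B=3072/655 G=5914624/1638155 H=2334/655] → run H
t=11: vr[B=3072/655 G=5914624/1638155 H=2989/655] → run G
t=12: vr[B=3072/655 G=6585344/1638155 H=2989/655] → run G
t=13: vr[B=3072/655 G=7256064/1638155 H=2989/655] → run G
t=14: vr[B=3072/655 H=2989/655] → run H
t=15: vr[B=3072/655 H=3644/655] → run B
t=16: vr[B=4096/655 H=3644/655] → run H
t=17: vr[B=4096/655 H=4299/655] → run B
t=18: vr[B=1024/131 H=4299/655] → run H
t=19: vr[B=1024/131 H=4954/655] → run H
t=20: vr[B=1024/131] → run B
t=21: vr[B=6144/655] → run B
t=22: (idle)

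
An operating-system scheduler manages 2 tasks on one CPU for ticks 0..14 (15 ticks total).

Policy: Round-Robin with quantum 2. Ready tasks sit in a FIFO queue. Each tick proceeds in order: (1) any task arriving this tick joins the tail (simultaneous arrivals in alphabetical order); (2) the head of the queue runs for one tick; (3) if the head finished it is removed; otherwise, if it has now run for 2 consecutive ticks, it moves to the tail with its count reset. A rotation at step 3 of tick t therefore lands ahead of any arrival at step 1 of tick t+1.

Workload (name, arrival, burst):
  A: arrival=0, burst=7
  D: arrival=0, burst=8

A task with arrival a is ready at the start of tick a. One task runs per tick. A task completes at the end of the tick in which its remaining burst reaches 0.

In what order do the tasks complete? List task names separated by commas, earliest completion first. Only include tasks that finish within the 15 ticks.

t=0: queue=[A,D] q_used=0 → run A
t=1: queue=[A,D] q_used=1 → run A
t=2: queue=[D,A] q_used=0 → run D
t=3: queue=[D,A] q_used=1 → run D
t=4: queue=[A,D] q_used=0 → run A
t=5: queue=[A,D] q_used=1 → run A
t=6: queue=[D,A] q_used=0 → run D
t=7: queue=[D,A] q_used=1 → run D
t=8: queue=[A,D] q_used=0 → run A
t=9: queue=[A,D] q_used=1 → run A
t=10: queue=[D,A] q_used=0 → run D
t=11: queue=[D,A] q_used=1 → run D
t=12: queue=[A,D] q_used=0 → run A
t=13: queue=[D] q_used=0 → run D
t=14: queue=[D] q_used=1 → run D

completion order = A, D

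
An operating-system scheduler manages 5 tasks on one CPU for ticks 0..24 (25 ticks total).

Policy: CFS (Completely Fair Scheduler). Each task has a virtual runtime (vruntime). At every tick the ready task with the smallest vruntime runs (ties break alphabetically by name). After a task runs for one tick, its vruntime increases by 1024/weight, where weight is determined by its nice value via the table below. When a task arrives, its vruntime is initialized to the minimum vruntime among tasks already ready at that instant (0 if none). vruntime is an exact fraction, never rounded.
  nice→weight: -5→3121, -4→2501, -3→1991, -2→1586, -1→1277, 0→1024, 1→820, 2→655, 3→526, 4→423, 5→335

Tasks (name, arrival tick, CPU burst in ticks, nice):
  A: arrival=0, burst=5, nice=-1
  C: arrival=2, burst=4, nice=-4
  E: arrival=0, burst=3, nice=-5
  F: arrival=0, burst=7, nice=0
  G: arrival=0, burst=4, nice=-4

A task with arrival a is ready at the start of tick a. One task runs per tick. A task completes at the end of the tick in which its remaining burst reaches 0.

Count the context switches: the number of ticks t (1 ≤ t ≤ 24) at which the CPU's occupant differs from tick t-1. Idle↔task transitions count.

context switches = 21

t=0: vr[A=0 E=0 F=0 G=0] → run A
t=1: vr[A=1024/1277 E=0 F=0 G=0] → run E
t=2: vr[A=1024/1277 C=0 E=1024/3121 F=0 G=0] → run C
t=3: vr[A=1024/1277 C=1024/2501 E=1024/3121 F=0 G=0] → run F
t=4: vr[A=1024/1277 C=1024/2501 E=1024/3121 F=1 G=0] → run G
t=5: vr[A=1024/1277 C=1024/2501 E=1024/3121 F=1 G=1024/2501] → run E
t=6: vr[A=1024/1277 C=1024/2501 E=2048/3121 F=1 G=1024/2501] → run C
t=7: vr[A=1024/1277 C=2048/2501 E=2048/3121 F=1 G=1024/2501] → run G
t=8: vr[A=1024/1277 C=2048/2501 E=2048/3121 F=1 G=2048/2501] → run E
t=9: vr[A=1024/1277 C=2048/2501 F=1 G=2048/2501] → run A
t=10: vr[A=2048/1277 C=2048/2501 F=1 G=2048/2501] → run C
t=11: vr[A=2048/1277 C=3072/2501 F=1 G=2048/2501] → run G
t=12: vr[A=2048/1277 C=3072/2501 F=1 G=3072/2501] → run F
t=13: vr[A=2048/1277 C=3072/2501 F=2 G=3072/2501] → run C
t=14: vr[A=2048/1277 F=2 G=3072/2501] → run G
t=15: vr[A=2048/1277 F=2] → run A
t=16: vr[A=3072/1277 F=2] → run F
t=17: vr[A=3072/1277 F=3] → run A
t=18: vr[A=4096/1277 F=3] → run F
t=19: vr[A=4096/1277 F=4] → run A
t=20: vr[F=4] → run F
t=21: vr[F=5] → run F
t=22: vr[F=6] → run F
t=23: (idle)
t=24: (idle)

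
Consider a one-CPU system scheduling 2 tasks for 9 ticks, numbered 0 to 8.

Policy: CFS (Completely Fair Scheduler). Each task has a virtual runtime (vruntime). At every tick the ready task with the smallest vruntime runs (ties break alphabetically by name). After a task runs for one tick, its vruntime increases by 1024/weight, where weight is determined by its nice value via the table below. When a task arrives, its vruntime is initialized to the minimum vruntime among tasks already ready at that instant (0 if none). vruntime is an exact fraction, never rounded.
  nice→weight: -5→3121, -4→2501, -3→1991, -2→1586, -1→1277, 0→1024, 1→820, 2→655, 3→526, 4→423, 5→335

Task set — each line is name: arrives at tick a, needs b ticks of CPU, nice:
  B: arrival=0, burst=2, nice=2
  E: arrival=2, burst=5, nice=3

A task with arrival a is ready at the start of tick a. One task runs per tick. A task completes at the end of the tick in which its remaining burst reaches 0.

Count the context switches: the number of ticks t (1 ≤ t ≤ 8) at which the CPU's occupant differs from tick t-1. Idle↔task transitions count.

t=0: vr[B=0] → run B
t=1: vr[B=1024/655] → run B
t=2: vr[E=0] → run E
t=3: vr[E=512/263] → run E
t=4: vr[E=1024/263] → run E
t=5: vr[E=1536/263] → run E
t=6: vr[E=2048/263] → run E
t=7: (idle)
t=8: (idle)

context switches = 2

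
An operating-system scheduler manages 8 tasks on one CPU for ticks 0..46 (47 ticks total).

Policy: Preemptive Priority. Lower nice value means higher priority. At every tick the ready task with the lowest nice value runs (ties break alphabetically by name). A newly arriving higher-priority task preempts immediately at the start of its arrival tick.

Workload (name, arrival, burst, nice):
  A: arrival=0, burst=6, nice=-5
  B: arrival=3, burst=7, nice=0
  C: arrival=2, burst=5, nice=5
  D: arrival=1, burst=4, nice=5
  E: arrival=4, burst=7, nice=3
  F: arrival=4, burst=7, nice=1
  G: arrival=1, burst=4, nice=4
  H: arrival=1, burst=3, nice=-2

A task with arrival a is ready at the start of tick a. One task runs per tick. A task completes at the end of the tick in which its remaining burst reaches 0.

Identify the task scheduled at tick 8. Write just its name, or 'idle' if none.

t=0: ready={A} → run A
t=1: ready={A,D,G,H} → run A
t=2: ready={A,C,D,G,H} → run A
t=3: ready={A,B,C,D,G,H} → run A
t=4: ready={A,B,C,D,E,F,G,H} → run A
t=5: ready={A,B,C,D,E,F,G,H} → run A
t=6: ready={B,C,D,E,F,G,H} → run H
t=7: ready={B,C,D,E,F,G,H} → run H
t=8: ready={B,C,D,E,F,G,H} → run H
t=9: ready={B,C,D,E,F,G} → run B
t=10: ready={B,C,D,E,F,G} → run B
t=11: ready={B,C,D,E,F,G} → run B
t=12: ready={B,C,D,E,F,G} → run B
t=13: ready={B,C,D,E,F,G} → run B
t=14: ready={B,C,D,E,F,G} → run B
t=15: ready={B,C,D,E,F,G} → run B
t=16: ready={C,D,E,F,G} → run F
t=17: ready={C,D,E,F,G} → run F
t=18: ready={C,D,E,F,G} → run F
t=19: ready={C,D,E,F,G} → run F
t=20: ready={C,D,E,F,G} → run F
t=21: ready={C,D,E,F,G} → run F
t=22: ready={C,D,E,F,G} → run F
t=23: ready={C,D,E,G} → run E
t=24: ready={C,D,E,G} → run E
t=25: ready={C,D,E,G} → run E
t=26: ready={C,D,E,G} → run E
t=27: ready={C,D,E,G} → run E
t=28: ready={C,D,E,G} → run E
t=29: ready={C,D,E,G} → run E
t=30: ready={C,D,G} → run G
t=31: ready={C,D,G} → run G
t=32: ready={C,D,G} → run G
t=33: ready={C,D,G} → run G
t=34: ready={C,D} → run C
t=35: ready={C,D} → run C
t=36: ready={C,D} → run C
t=37: ready={C,D} → run C
t=38: ready={C,D} → run C
t=39: ready={D} → run D
t=40: ready={D} → run D
t=41: ready={D} → run D
t=42: ready={D} → run D
t=43: (idle)
t=44: (idle)
t=45: (idle)
t=46: (idle)

running at tick 8 = H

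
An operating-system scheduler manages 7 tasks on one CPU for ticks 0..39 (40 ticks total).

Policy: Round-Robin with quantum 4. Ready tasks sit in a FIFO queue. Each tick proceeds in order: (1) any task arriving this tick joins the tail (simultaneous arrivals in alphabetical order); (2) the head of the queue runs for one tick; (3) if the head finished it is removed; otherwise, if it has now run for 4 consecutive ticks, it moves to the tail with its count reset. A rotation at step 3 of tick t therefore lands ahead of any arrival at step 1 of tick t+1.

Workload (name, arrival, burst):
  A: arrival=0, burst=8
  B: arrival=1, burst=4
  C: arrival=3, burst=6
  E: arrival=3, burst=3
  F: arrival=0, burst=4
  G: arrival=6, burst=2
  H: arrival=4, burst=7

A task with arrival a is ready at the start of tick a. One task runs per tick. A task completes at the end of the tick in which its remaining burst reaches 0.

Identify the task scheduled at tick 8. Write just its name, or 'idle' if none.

running at tick 8 = B

t=0: queue=[A,F] q_used=0 → run A
t=1: queue=[A,F,B] q_used=1 → run A
t=2: queue=[A,F,B] q_used=2 → run A
t=3: queue=[A,F,B,C,E] q_used=3 → run A
t=4: queue=[F,B,C,E,A,H] q_used=0 → run F
t=5: queue=[F,B,C,E,A,H] q_used=1 → run F
t=6: queue=[F,B,C,E,A,H,G] q_used=2 → run F
t=7: queue=[F,B,C,E,A,H,G] q_used=3 → run F
t=8: queue=[B,C,E,A,H,G] q_used=0 → run B
t=9: queue=[B,C,E,A,H,G] q_used=1 → run B
t=10: queue=[B,C,E,A,H,G] q_used=2 → run B
t=11: queue=[B,C,E,A,H,G] q_used=3 → run B
t=12: queue=[C,E,A,H,G] q_used=0 → run C
t=13: queue=[C,E,A,H,G] q_used=1 → run C
t=14: queue=[C,E,A,H,G] q_used=2 → run C
t=15: queue=[C,E,A,H,G] q_used=3 → run C
t=16: queue=[E,A,H,G,C] q_used=0 → run E
t=17: queue=[E,A,H,G,C] q_used=1 → run E
t=18: queue=[E,A,H,G,C] q_used=2 → run E
t=19: queue=[A,H,G,C] q_used=0 → run A
t=20: queue=[A,H,G,C] q_used=1 → run A
t=21: queue=[A,H,G,C] q_used=2 → run A
t=22: queue=[A,H,G,C] q_used=3 → run A
t=23: queue=[H,G,C] q_used=0 → run H
t=24: queue=[H,G,C] q_used=1 → run H
t=25: queue=[H,G,C] q_used=2 → run H
t=26: queue=[H,G,C] q_used=3 → run H
t=27: queue=[G,C,H] q_used=0 → run G
t=28: queue=[G,C,H] q_used=1 → run G
t=29: queue=[C,H] q_used=0 → run C
t=30: queue=[C,H] q_used=1 → run C
t=31: queue=[H] q_used=0 → run H
t=32: queue=[H] q_used=1 → run H
t=33: queue=[H] q_used=2 → run H
t=34: (idle)
t=35: (idle)
t=36: (idle)
t=37: (idle)
t=38: (idle)
t=39: (idle)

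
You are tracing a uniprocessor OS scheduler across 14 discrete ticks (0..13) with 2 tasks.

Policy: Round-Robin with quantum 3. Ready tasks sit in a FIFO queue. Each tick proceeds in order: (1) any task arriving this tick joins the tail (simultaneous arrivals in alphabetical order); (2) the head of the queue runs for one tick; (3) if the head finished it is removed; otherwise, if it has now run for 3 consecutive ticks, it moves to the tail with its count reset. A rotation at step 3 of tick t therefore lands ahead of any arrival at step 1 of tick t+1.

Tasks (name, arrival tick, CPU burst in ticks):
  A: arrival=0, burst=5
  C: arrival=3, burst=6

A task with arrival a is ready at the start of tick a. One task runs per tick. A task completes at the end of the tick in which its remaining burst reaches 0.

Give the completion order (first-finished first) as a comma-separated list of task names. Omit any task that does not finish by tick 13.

completion order = A, C

t=0: queue=[A] q_used=0 → run A
t=1: queue=[A] q_used=1 → run A
t=2: queue=[A] q_used=2 → run A
t=3: queue=[A,C] q_used=0 → run A
t=4: queue=[A,C] q_used=1 → run A
t=5: queue=[C] q_used=0 → run C
t=6: queue=[C] q_used=1 → run C
t=7: queue=[C] q_used=2 → run C
t=8: queue=[C] q_used=0 → run C
t=9: queue=[C] q_used=1 → run C
t=10: queue=[C] q_used=2 → run C
t=11: (idle)
t=12: (idle)
t=13: (idle)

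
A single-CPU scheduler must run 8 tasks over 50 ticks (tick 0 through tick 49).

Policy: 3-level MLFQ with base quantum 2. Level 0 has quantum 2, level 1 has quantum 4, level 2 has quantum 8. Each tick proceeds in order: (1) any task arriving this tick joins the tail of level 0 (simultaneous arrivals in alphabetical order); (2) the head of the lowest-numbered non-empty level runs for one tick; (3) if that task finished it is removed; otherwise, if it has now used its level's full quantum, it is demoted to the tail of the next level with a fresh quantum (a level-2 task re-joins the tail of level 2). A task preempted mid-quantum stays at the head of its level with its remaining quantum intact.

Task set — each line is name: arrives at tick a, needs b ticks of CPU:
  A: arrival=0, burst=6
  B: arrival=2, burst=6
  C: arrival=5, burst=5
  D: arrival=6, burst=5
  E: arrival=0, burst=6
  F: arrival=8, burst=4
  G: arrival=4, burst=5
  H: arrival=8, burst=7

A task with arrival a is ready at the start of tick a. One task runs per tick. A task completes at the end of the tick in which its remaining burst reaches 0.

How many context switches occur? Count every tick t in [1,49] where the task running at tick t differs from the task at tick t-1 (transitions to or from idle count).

t=0: L0/L1/L2 = AE/-/- → run A
t=1: L0/L1/L2 = AE/-/- → run A
t=2: L0/L1/L2 = EB/A/- → run E
t=3: L0/L1/L2 = EB/A/- → run E
t=4: L0/L1/L2 = BG/AE/- → run B
t=5: L0/L1/L2 = BGC/AE/- → run B
t=6: L0/L1/L2 = GCD/AEB/- → run G
t=7: L0/L1/L2 = GCD/AEB/- → run G
t=8: L0/L1/L2 = CDFH/AEBG/- → run C
t=9: L0/L1/L2 = CDFH/AEBG/- → run C
t=10: L0/L1/L2 = DFH/AEBGC/- → run D
t=11: L0/L1/L2 = DFH/AEBGC/- → run D
t=12: L0/L1/L2 = FH/AEBGCD/- → run F
t=13: L0/L1/L2 = FH/AEBGCD/- → run F
t=14: L0/L1/L2 = H/AEBGCDF/- → run H
t=15: L0/L1/L2 = H/AEBGCDF/- → run H
t=16: L0/L1/L2 = -/AEBGCDFH/- → run A
t=17: L0/L1/L2 = -/AEBGCDFH/- → run A
t=18: L0/L1/L2 = -/AEBGCDFH/- → run A
t=19: L0/L1/L2 = -/AEBGCDFH/- → run A
t=20: L0/L1/L2 = -/EBGCDFH/- → run E
t=21: L0/L1/L2 = -/EBGCDFH/- → run E
t=22: L0/L1/L2 = -/EBGCDFH/- → run E
t=23: L0/L1/L2 = -/EBGCDFH/- → run E
t=24: L0/L1/L2 = -/BGCDFH/- → run B
t=25: L0/L1/L2 = -/BGCDFH/- → run B
t=26: L0/L1/L2 = -/BGCDFH/- → run B
t=27: L0/L1/L2 = -/BGCDFH/- → run B
t=28: L0/L1/L2 = -/GCDFH/- → run G
t=29: L0/L1/L2 = -/GCDFH/- → run G
t=30: L0/L1/L2 = -/GCDFH/- → run G
t=31: L0/L1/L2 = -/CDFH/- → run C
t=32: L0/L1/L2 = -/CDFH/- → run C
t=33: L0/L1/L2 = -/CDFH/- → run C
t=34: L0/L1/L2 = -/DFH/- → run D
t=35: L0/L1/L2 = -/DFH/- → run D
t=36: L0/L1/L2 = -/DFH/- → run D
t=37: L0/L1/L2 = -/FH/- → run F
t=38: L0/L1/L2 = -/FH/- → run F
t=39: L0/L1/L2 = -/H/- → run H
t=40: L0/L1/L2 = -/H/- → run H
t=41: L0/L1/L2 = -/H/- → run H
t=42: L0/L1/L2 = -/H/- → run H
t=43: L0/L1/L2 = -/-/H → run H
t=44: (idle)
t=45: (idle)
t=46: (idle)
t=47: (idle)
t=48: (idle)
t=49: (idle)

context switches = 16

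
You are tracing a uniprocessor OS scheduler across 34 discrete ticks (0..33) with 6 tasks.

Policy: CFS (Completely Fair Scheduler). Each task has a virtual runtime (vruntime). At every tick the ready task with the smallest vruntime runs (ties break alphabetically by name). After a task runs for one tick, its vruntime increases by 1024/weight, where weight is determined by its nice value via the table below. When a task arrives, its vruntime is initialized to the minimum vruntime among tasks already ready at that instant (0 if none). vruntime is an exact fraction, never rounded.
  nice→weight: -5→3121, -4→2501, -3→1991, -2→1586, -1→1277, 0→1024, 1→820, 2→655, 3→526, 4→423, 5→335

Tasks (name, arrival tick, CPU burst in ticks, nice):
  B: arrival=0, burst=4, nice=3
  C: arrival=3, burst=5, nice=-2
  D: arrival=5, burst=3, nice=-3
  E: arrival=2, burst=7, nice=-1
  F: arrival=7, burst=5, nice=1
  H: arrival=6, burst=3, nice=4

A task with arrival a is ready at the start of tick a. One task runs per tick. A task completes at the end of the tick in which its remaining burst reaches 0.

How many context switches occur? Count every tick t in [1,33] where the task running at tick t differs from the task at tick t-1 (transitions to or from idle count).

t=0: vr[B=0] → run B
t=1: vr[B=512/263] → run B
t=2: vr[B=1024/263 E=1024/263] → run B
t=3: vr[B=1536/263 C=1024/263 E=1024/263] → run C
t=4: vr[B=1536/263 C=946688/208559 E=1024/263] → run E
t=5: vr[B=1536/263 C=946688/208559 D=946688/208559 E=1576960/335851] → run C
t=6: vr[B=1536/263 C=1081344/208559 D=946688/208559 E=1576960/335851 H=946688/208559] → run D
t=7: vr[B=1536/263 C=1081344/208559 D=2098420224/415240969 E=1576960/335851 F=946688/208559 H=946688/208559] → run F
t=8: vr[B=1536/263 C=1081344/208559 D=2098420224/415240969 E=1576960/335851 F=247462144/42754595 H=946688/208559] → run H
t=9: vr[B=1536/263 C=1081344/208559 D=2098420224/415240969 E=1576960/335851 F=247462144/42754595 H=614013440/88220457] → run E
t=10: vr[B=1536/263 C=1081344/208559 D=2098420224/415240969 E=1846272/335851 F=247462144/42754595 H=614013440/88220457] → run D
t=11: vr[B=1536/263 C=1081344/208559 D=2311984640/415240969 E=1846272/335851 F=247462144/42754595 H=614013440/88220457] → run C
t=12: vr[B=1536/263 C=1216000/208559 D=2311984640/415240969 E=1846272/335851 F=247462144/42754595 H=614013440/88220457] → run E
t=13: vr[B=1536/263 C=1216000/208559 D=2311984640/415240969 E=2115584/335851 F=247462144/42754595 H=614013440/88220457] → run D
t=14: vr[B=1536/263 C=1216000/208559 E=2115584/335851 F=247462144/42754595 H=614013440/88220457] → run F
t=15: vr[B=1536/263 C=1216000/208559 E=2115584/335851 F=300853248/42754595 H=614013440/88220457] → run C
t=16: vr[B=1536/263 C=1350656/208559 E=2115584/335851 F=300853248/42754595 H=614013440/88220457] → run B
t=17: vr[C=1350656/208559 E=2115584/335851 F=300853248/42754595 H=614013440/88220457] → run E
t=18: vr[C=1350656/208559 E=2384896/335851 F=300853248/42754595 H=614013440/88220457] → run C
t=19: vr[E=2384896/335851 F=300853248/42754595 H=614013440/88220457] → run H
t=20: vr[E=2384896/335851 F=300853248/42754595 H=827577856/88220457] → run F
t=21: vr[E=2384896/335851 F=354244352/42754595 H=827577856/88220457] → run E
t=22: vr[E=2654208/335851 F=354244352/42754595 H=827577856/88220457] → run E
t=23: vr[E=2923520/335851 F=354244352/42754595 H=827577856/88220457] → run F
t=24: vr[E=2923520/335851 F=407635456/42754595 H=827577856/88220457] → run E
t=25: vr[F=407635456/42754595 H=827577856/88220457] → run H
t=26: vr[F=407635456/42754595] → run F
t=27: (idle)
t=28: (idle)
t=29: (idle)
t=30: (idle)
t=31: (idle)
t=32: (idle)
t=33: (idle)

context switches = 24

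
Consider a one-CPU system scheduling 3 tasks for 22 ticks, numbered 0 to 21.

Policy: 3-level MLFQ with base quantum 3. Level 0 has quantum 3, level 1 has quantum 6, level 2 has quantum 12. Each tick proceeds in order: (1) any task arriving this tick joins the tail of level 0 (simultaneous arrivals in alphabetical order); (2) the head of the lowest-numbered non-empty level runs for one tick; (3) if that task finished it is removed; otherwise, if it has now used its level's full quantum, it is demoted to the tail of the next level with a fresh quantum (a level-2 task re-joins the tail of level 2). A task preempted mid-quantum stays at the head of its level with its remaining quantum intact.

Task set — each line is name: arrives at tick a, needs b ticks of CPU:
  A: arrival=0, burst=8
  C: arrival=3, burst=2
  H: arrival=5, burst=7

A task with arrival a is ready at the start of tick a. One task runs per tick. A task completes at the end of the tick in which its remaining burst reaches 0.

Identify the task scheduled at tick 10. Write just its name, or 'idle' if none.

running at tick 10 = A

t=0: L0/L1/L2 = A/-/- → run A
t=1: L0/L1/L2 = A/-/- → run A
t=2: L0/L1/L2 = A/-/- → run A
t=3: L0/L1/L2 = C/A/- → run C
t=4: L0/L1/L2 = C/A/- → run C
t=5: L0/L1/L2 = H/A/- → run H
t=6: L0/L1/L2 = H/A/- → run H
t=7: L0/L1/L2 = H/A/- → run H
t=8: L0/L1/L2 = -/AH/- → run A
t=9: L0/L1/L2 = -/AH/- → run A
t=10: L0/L1/L2 = -/AH/- → run A
t=11: L0/L1/L2 = -/AH/- → run A
t=12: L0/L1/L2 = -/AH/- → run A
t=13: L0/L1/L2 = -/H/- → run H
t=14: L0/L1/L2 = -/H/- → run H
t=15: L0/L1/L2 = -/H/- → run H
t=16: L0/L1/L2 = -/H/- → run H
t=17: (idle)
t=18: (idle)
t=19: (idle)
t=20: (idle)
t=21: (idle)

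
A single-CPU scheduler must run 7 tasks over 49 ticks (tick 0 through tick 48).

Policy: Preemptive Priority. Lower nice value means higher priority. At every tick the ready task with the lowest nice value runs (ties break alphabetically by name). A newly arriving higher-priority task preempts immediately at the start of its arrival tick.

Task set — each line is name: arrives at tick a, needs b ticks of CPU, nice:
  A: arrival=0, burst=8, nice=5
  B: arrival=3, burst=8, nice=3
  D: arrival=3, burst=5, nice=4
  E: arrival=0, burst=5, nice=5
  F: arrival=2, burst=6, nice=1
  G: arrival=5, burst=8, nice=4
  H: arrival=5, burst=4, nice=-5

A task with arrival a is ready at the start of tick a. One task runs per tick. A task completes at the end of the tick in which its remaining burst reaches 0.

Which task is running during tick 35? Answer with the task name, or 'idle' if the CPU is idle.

running at tick 35 = A

t=0: ready={A,E} → run A
t=1: ready={A,E} → run A
t=2: ready={A,E,F} → run F
t=3: ready={A,B,D,E,F} → run F
t=4: ready={A,B,D,E,F} → run F
t=5: ready={A,B,D,E,F,G,H} → run H
t=6: ready={A,B,D,E,F,G,H} → run H
t=7: ready={A,B,D,E,F,G,H} → run H
t=8: ready={A,B,D,E,F,G,H} → run H
t=9: ready={A,B,D,E,F,G} → run F
t=10: ready={A,B,D,E,F,G} → run F
t=11: ready={A,B,D,E,F,G} → run F
t=12: ready={A,B,D,E,G} → run B
t=13: ready={A,B,D,E,G} → run B
t=14: ready={A,B,D,E,G} → run B
t=15: ready={A,B,D,E,G} → run B
t=16: ready={A,B,D,E,G} → run B
t=17: ready={A,B,D,E,G} → run B
t=18: ready={A,B,D,E,G} → run B
t=19: ready={A,B,D,E,G} → run B
t=20: ready={A,D,E,G} → run D
t=21: ready={A,D,E,G} → run D
t=22: ready={A,D,E,G} → run D
t=23: ready={A,D,E,G} → run D
t=24: ready={A,D,E,G} → run D
t=25: ready={A,E,G} → run G
t=26: ready={A,E,G} → run G
t=27: ready={A,E,G} → run G
t=28: ready={A,E,G} → run G
t=29: ready={A,E,G} → run G
t=30: ready={A,E,G} → run G
t=31: ready={A,E,G} → run G
t=32: ready={A,E,G} → run G
t=33: ready={A,E} → run A
t=34: ready={A,E} → run A
t=35: ready={A,E} → run A
t=36: ready={A,E} → run A
t=37: ready={A,E} → run A
t=38: ready={A,E} → run A
t=39: ready={E} → run E
t=40: ready={E} → run E
t=41: ready={E} → run E
t=42: ready={E} → run E
t=43: ready={E} → run E
t=44: (idle)
t=45: (idle)
t=46: (idle)
t=47: (idle)
t=48: (idle)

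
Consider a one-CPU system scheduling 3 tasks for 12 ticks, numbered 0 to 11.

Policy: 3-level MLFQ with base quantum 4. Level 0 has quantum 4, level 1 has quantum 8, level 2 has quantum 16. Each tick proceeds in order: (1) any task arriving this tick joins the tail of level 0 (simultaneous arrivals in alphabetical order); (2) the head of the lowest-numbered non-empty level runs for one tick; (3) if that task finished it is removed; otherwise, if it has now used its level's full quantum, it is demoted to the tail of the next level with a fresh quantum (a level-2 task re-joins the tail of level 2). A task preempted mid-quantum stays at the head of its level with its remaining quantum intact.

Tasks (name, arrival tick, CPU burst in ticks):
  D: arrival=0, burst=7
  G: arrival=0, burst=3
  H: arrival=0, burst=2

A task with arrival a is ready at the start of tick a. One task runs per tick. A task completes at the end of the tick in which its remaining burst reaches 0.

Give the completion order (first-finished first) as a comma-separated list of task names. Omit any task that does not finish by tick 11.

completion order = G, H, D

t=0: L0/L1/L2 = DGH/-/- → run D
t=1: L0/L1/L2 = DGH/-/- → run D
t=2: L0/L1/L2 = DGH/-/- → run D
t=3: L0/L1/L2 = DGH/-/- → run D
t=4: L0/L1/L2 = GH/D/- → run G
t=5: L0/L1/L2 = GH/D/- → run G
t=6: L0/L1/L2 = GH/D/- → run G
t=7: L0/L1/L2 = H/D/- → run H
t=8: L0/L1/L2 = H/D/- → run H
t=9: L0/L1/L2 = -/D/- → run D
t=10: L0/L1/L2 = -/D/- → run D
t=11: L0/L1/L2 = -/D/- → run D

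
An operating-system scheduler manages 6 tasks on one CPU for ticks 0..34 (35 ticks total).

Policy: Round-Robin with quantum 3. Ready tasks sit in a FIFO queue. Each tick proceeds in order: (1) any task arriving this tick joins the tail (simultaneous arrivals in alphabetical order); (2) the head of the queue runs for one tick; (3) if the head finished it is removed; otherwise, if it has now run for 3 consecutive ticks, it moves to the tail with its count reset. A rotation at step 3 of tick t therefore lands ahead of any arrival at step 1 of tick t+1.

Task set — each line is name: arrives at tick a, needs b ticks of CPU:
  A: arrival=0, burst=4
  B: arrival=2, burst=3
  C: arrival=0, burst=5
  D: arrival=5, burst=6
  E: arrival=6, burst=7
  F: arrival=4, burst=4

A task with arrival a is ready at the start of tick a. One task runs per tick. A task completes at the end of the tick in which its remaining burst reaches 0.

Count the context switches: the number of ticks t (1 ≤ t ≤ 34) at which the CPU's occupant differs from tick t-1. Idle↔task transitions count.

context switches = 11

t=0: queue=[A,C] q_used=0 → run A
t=1: queue=[A,C] q_used=1 → run A
t=2: queue=[A,C,B] q_used=2 → run A
t=3: queue=[C,B,A] q_used=0 → run C
t=4: queue=[C,B,A,F] q_used=1 → run C
t=5: queue=[C,B,A,F,D] q_used=2 → run C
t=6: queue=[B,A,F,D,C,E] q_used=0 → run B
t=7: queue=[B,A,F,D,C,E] q_used=1 → run B
t=8: queue=[B,A,F,D,C,E] q_used=2 → run B
t=9: queue=[A,F,D,C,E] q_used=0 → run A
t=10: queue=[F,D,C,E] q_used=0 → run F
t=11: queue=[F,D,C,E] q_used=1 → run F
t=12: queue=[F,D,C,E] q_used=2 → run F
t=13: queue=[D,C,E,F] q_used=0 → run D
t=14: queue=[D,C,E,F] q_used=1 → run D
t=15: queue=[D,C,E,F] q_used=2 → run D
t=16: queue=[C,E,F,D] q_used=0 → run C
t=17: queue=[C,E,F,D] q_used=1 → run C
t=18: queue=[E,F,D] q_used=0 → run E
t=19: queue=[E,F,D] q_used=1 → run E
t=20: queue=[E,F,D] q_used=2 → run E
t=21: queue=[F,D,E] q_used=0 → run F
t=22: queue=[D,E] q_used=0 → run D
t=23: queue=[D,E] q_used=1 → run D
t=24: queue=[D,E] q_used=2 → run D
t=25: queue=[E] q_used=0 → run E
t=26: queue=[E] q_used=1 → run E
t=27: queue=[E] q_used=2 → run E
t=28: queue=[E] q_used=0 → run E
t=29: (idle)
t=30: (idle)
t=31: (idle)
t=32: (idle)
t=33: (idle)
t=34: (idle)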